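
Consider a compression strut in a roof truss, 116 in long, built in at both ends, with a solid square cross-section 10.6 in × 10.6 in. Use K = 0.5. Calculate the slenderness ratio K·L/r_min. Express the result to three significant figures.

For a square r = a/√12 = 10.6/√12 = 3.060 in
L_e = K·L = 0.5 × 116 = 58.00 in
λ = L_e / r_min = 58.000 / 3.060 = 19.0

λ ≈ 19.0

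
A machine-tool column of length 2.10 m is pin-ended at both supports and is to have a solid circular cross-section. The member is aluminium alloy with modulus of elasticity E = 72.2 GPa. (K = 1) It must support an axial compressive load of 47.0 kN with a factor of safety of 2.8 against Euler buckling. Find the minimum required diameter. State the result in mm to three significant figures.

Required P_cr = n·P = 2.8 × 47.0 = 131.6 kN
L_e = K·L = 1 × 2.10 = 2.100 m
Required I = P_cr·L_e²/(π²E) = 1.316×10^5 × 2.100² / (π² × 7.22×10^10) = 8.144×10^-7 m⁴
I_req = 8.144×10^5 mm⁴
Solid circle: I = πd⁴/64  ⇒  d = (64I/π)^(1/4) = (64×8.144×10^5/π)^(1/4) = 63.8 mm

d ≈ 63.8 mm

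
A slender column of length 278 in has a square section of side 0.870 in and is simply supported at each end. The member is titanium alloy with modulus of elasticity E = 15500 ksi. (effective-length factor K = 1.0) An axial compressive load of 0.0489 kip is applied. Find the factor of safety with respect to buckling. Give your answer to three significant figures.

I = a⁴/12 = 0.870⁴/12 = 4.774×10^-2 in⁴
Effective length L_e = K·L = 1 × 278 = 278.0 in
P_cr = π²EI / L_e² = π² × 15500×10³ × 4.774×10^-2 / 278.0² = 94.50 lb
Factor of safety n = P_cr / P = 0.094501 / 0.0489 = 1.93

n ≈ 1.93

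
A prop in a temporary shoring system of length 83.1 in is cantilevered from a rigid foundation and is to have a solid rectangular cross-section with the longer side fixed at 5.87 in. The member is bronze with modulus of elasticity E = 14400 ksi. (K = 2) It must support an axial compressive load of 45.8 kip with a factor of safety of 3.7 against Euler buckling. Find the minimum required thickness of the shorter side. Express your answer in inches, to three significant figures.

b ≈ 4.07 in

Required P_cr = n·P = 3.7 × 45.8 = 169.5 kip
L_e = K·L = 2 × 83.1 = 166.2 in
Required I = P_cr·L_e²/(π²E) = 1.695×10^5 × 166.2² / (π² × 1.44×10^7) = 32.94 in⁴
Rectangle, weak axis: I_min = h·b³/12 with h = 5.87 in fixed  ⇒  b = (12I/h)^(1/3) = 4.07 in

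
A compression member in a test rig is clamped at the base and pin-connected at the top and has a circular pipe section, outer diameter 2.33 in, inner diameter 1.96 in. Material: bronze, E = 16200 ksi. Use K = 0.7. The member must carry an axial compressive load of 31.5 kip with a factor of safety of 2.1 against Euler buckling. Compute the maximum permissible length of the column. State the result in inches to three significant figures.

L_max ≈ 59.7 in

d_o = 2.33 in, d_i = 1.96 in
I = π(d_o⁴ − d_i⁴)/64 = π(2.33⁴ − 1.960⁴)/64 = 0.7223 in⁴
Required critical load P_cr = n·P = 2.1 × 31.5 = 66.15 kip = 6.615×10^4 lb
From P_cr = π²EI/(K·L)²:  L = (1/K)·√(π²EI/P_cr) = (1/0.7)·√(π²×1.62×10^7×0.7223/6.615×10^4)
L = 59.7 in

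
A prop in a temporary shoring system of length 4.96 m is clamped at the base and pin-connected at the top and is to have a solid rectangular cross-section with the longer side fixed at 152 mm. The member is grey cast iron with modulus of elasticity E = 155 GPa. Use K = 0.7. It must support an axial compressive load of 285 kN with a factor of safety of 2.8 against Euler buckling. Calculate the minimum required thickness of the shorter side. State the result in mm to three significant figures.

Required P_cr = n·P = 2.8 × 285 = 798.0 kN
L_e = K·L = 0.7 × 4.96 = 3.472 m
Required I = P_cr·L_e²/(π²E) = 7.980×10^5 × 3.472² / (π² × 1.55×10^11) = 6.288×10^-6 m⁴
I_req = 6.288×10^6 mm⁴
Rectangle, weak axis: I_min = h·b³/12 with h = 152 mm fixed  ⇒  b = (12I/h)^(1/3) = 79.2 mm

b ≈ 79.2 mm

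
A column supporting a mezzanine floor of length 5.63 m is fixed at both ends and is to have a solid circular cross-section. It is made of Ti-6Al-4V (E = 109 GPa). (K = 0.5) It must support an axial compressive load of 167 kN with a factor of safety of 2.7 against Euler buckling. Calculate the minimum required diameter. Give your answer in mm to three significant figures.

d ≈ 90.7 mm

Required P_cr = n·P = 2.7 × 167 = 450.9 kN
L_e = K·L = 0.5 × 5.63 = 2.815 m
Required I = P_cr·L_e²/(π²E) = 4.509×10^5 × 2.815² / (π² × 1.09×10^11) = 3.321×10^-6 m⁴
I_req = 3.321×10^6 mm⁴
Solid circle: I = πd⁴/64  ⇒  d = (64I/π)^(1/4) = (64×3.321×10^6/π)^(1/4) = 90.7 mm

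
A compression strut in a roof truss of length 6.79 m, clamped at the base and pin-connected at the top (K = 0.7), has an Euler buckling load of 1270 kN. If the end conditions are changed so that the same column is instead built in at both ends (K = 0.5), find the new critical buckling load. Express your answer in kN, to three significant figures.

P_cr ∝ 1/K², so P_cr,new = P_cr,old × (K_old/K_new)² = 1270 × (0.7/0.5)²
= 1270 × 1.960 = 2490 kN

P_cr ≈ 2490 kN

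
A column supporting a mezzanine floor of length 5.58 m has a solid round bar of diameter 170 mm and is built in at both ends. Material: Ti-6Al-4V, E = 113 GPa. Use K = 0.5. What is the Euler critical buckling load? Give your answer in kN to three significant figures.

I = πd⁴/64 = π×170⁴/64 = 4.100×10^7 mm⁴
I = 4.100×10^7 mm⁴ = 4.100×10^-5 m⁴
Effective length L_e = K·L = 0.5 × 5.58 = 2.790 m
P_cr = π²EI / L_e² = π² × 113×10⁹ × 4.100×10^-5 / 2.790² = 5.874×10^6 N

P_cr ≈ 5870 kN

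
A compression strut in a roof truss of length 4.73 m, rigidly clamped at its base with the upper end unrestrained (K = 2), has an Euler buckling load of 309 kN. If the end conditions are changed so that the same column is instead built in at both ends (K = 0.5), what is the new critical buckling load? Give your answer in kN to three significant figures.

P_cr ≈ 4940 kN

P_cr ∝ 1/K², so P_cr,new = P_cr,old × (K_old/K_new)² = 309 × (2/0.5)²
= 309 × 16.00 = 4940 kN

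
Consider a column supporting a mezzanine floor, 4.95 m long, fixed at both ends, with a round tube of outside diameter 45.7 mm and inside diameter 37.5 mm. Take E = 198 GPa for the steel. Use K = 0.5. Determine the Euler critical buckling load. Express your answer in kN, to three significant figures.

P_cr ≈ 37.3 kN

d_o = 45.7 mm, d_i = 37.5 mm
I = π(d_o⁴ − d_i⁴)/64 = π(45.7⁴ − 37.50⁴)/64 = 1.170×10^5 mm⁴
I = 1.170×10^5 mm⁴ = 1.170×10^-7 m⁴
Effective length L_e = K·L = 0.5 × 4.95 = 2.475 m
P_cr = π²EI / L_e² = π² × 198×10⁹ × 1.170×10^-7 / 2.475² = 3.734×10^4 N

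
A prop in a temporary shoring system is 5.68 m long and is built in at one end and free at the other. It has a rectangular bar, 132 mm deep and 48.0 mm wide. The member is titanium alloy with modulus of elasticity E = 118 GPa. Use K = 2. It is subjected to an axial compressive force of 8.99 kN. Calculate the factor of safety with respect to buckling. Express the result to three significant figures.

Buckling occurs about the weak axis: I_min = h·b³/12 with b = 48.0 mm (the shorter side).
I_min = 132×48.0³/12 = 1.217×10^6 mm⁴
I = 1.217×10^6 mm⁴ = 1.217×10^-6 m⁴
Effective length L_e = K·L = 2 × 5.68 = 11.36 m
P_cr = π²EI / L_e² = π² × 118×10⁹ × 1.217×10^-6 / 11.36² = 1.098×10^4 N
Factor of safety n = P_cr / P = 10.978 / 8.99 = 1.22

n ≈ 1.22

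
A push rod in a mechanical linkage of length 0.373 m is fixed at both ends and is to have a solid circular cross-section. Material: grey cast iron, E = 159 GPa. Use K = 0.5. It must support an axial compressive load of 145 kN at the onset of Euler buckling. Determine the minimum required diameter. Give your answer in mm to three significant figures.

d ≈ 16.0 mm

L_e = K·L = 0.5 × 0.373 = 0.1865 m
Required I = P_cr·L_e²/(π²E) = 1.450×10^5 × 0.1865² / (π² × 1.59×10^11) = 3.214×10^-9 m⁴
I_req = 3.214×10^3 mm⁴
Solid circle: I = πd⁴/64  ⇒  d = (64I/π)^(1/4) = (64×3.214×10^3/π)^(1/4) = 16.0 mm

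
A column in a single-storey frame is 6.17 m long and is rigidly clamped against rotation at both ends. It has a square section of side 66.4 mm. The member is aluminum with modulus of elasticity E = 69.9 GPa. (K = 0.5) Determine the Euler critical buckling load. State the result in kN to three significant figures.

P_cr ≈ 117 kN

I = a⁴/12 = 66.4⁴/12 = 1.620×10^6 mm⁴
I = 1.620×10^6 mm⁴ = 1.620×10^-6 m⁴
Effective length L_e = K·L = 0.5 × 6.17 = 3.085 m
P_cr = π²EI / L_e² = π² × 69.9×10⁹ × 1.620×10^-6 / 3.085² = 1.174×10^5 N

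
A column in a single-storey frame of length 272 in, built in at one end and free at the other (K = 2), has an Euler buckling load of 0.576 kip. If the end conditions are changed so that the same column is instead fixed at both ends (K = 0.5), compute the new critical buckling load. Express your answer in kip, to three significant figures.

P_cr ∝ 1/K², so P_cr,new = P_cr,old × (K_old/K_new)² = 0.576 × (2/0.5)²
= 0.576 × 16.00 = 9.22 kip

P_cr ≈ 9.22 kip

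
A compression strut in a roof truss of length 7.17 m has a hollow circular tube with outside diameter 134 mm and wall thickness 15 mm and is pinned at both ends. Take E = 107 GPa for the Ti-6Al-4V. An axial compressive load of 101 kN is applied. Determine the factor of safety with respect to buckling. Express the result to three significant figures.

n ≈ 2.05

Inner diameter d_i = 134 − 2×15 = 104.0 mm
I = π(d_o⁴ − d_i⁴)/64 = π(134⁴ − 104.0⁴)/64 = 1.008×10^7 mm⁴
I = 1.008×10^7 mm⁴ = 1.008×10^-5 m⁴
Effective length L_e = K·L = 1 × 7.17 = 7.170 m
P_cr = π²EI / L_e² = π² × 107×10⁹ × 1.008×10^-5 / 7.170² = 2.071×10^5 N
Factor of safety n = P_cr / P = 207.15 / 101 = 2.05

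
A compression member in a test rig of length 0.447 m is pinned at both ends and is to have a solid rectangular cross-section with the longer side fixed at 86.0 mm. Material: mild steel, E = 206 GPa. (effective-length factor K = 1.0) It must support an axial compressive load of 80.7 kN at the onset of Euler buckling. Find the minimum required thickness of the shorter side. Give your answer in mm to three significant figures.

b ≈ 10.3 mm

L_e = K·L = 1 × 0.447 = 0.4470 m
Required I = P_cr·L_e²/(π²E) = 8.070×10^4 × 0.4470² / (π² × 2.06×10^11) = 7.931×10^-9 m⁴
I_req = 7.931×10^3 mm⁴
Rectangle, weak axis: I_min = h·b³/12 with h = 86.0 mm fixed  ⇒  b = (12I/h)^(1/3) = 10.3 mm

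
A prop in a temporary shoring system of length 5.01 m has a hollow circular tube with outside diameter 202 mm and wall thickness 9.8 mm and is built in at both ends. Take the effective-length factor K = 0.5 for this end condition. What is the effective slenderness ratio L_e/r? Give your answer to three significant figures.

λ ≈ 36.8

Inner diameter d_i = 202 − 2×9.8 = 182.4 mm
I = π(d_o⁴ − d_i⁴)/64 = π(202⁴ − 182.4⁴)/64 = 2.740×10^7 mm⁴
A = 5.917×10^3 mm²;  r_min = √(I/A) = √(2.740×10^7/5.917×10^3) = 68.04 mm
L_e = K·L = 0.5 × 5.01 m = 2.505 m = 2505.0 mm
λ = L_e / r_min = 2505.0 / 68.04 = 36.8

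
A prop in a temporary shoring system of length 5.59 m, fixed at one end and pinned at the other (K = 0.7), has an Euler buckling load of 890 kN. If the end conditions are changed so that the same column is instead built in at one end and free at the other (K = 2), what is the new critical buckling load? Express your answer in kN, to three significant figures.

P_cr ∝ 1/K², so P_cr,new = P_cr,old × (K_old/K_new)² = 890 × (0.7/2)²
= 890 × 0.1225 = 109 kN

P_cr ≈ 109 kN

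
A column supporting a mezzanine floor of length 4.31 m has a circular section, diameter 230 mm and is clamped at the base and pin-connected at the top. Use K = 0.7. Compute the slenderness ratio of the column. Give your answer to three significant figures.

For a solid circle r = d/4 = 230/4 = 57.50 mm
L_e = K·L = 0.7 × 4.31 m = 3.017 m = 3017.0 mm
λ = L_e / r_min = 3017.0 / 57.50 = 52.5

λ ≈ 52.5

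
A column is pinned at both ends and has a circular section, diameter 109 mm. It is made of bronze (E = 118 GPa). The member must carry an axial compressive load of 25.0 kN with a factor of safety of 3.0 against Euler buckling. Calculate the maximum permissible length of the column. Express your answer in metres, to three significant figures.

L_max ≈ 10.4 m

I = πd⁴/64 = π×109⁴/64 = 6.929×10^6 mm⁴
I = 6.929×10^-6 m⁴
Required critical load P_cr = n·P = 3.0 × 25.0 = 75.00 kN = 7.500×10^4 N
From P_cr = π²EI/(K·L)²:  L = (1/K)·√(π²EI/P_cr) = (1/1)·√(π²×1.18×10^11×6.929×10^-6/7.500×10^4)
L = 10.4 m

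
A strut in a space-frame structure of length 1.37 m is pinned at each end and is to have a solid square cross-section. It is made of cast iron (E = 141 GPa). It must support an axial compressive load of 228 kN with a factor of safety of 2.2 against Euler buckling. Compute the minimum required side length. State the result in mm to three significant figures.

Required P_cr = n·P = 2.2 × 228 = 501.6 kN
L_e = K·L = 1 × 1.37 = 1.370 m
Required I = P_cr·L_e²/(π²E) = 5.016×10^5 × 1.370² / (π² × 1.41×10^11) = 6.765×10^-7 m⁴
I_req = 6.765×10^5 mm⁴
Solid square: I = a⁴/12  ⇒  a = (12I)^(1/4) = (12×6.765×10^5)^(1/4) = 53.4 mm

a ≈ 53.4 mm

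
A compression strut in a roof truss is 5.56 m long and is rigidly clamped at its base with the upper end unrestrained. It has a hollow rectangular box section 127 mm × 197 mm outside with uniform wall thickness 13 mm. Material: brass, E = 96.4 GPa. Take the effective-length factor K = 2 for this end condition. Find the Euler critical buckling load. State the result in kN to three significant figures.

Inner dimensions: h_i = 197 − 2×13 = 171.0 mm, b_i = 127 − 2×13 = 101.0 mm
Weak-axis I_min = (h_o·b_o³ − h_i·b_i³)/12 with b_o = 127, b_i = 101.0 mm (shorter outer/inner sides).
I_min = (197×127³ − 171.0×101.0³)/12 = 1.895×10^7 mm⁴
I = 1.895×10^7 mm⁴ = 1.895×10^-5 m⁴
Effective length L_e = K·L = 2 × 5.56 = 11.12 m
P_cr = π²EI / L_e² = π² × 96.4×10⁹ × 1.895×10^-5 / 11.12² = 1.458×10^5 N

P_cr ≈ 146 kN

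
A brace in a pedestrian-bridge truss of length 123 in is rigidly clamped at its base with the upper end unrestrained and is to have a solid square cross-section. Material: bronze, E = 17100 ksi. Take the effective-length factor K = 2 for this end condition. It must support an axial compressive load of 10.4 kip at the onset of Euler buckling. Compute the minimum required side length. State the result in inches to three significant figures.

a ≈ 2.59 in

L_e = K·L = 2 × 123 = 246.0 in
Required I = P_cr·L_e²/(π²E) = 1.040×10^4 × 246.0² / (π² × 1.71×10^7) = 3.729 in⁴
Solid square: I = a⁴/12  ⇒  a = (12I)^(1/4) = (12×3.729)^(1/4) = 2.59 in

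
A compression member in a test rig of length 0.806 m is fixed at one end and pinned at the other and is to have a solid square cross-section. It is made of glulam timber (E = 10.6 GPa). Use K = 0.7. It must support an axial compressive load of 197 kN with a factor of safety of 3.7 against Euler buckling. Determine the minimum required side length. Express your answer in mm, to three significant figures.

Required P_cr = n·P = 3.7 × 197 = 728.9 kN
L_e = K·L = 0.7 × 0.806 = 0.5642 m
Required I = P_cr·L_e²/(π²E) = 7.289×10^5 × 0.5642² / (π² × 1.06×10^10) = 2.218×10^-6 m⁴
I_req = 2.218×10^6 mm⁴
Solid square: I = a⁴/12  ⇒  a = (12I)^(1/4) = (12×2.218×10^6)^(1/4) = 71.8 mm

a ≈ 71.8 mm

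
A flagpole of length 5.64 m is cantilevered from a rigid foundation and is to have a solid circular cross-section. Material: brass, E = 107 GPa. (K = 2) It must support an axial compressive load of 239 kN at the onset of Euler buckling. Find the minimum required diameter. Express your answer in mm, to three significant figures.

L_e = K·L = 2 × 5.64 = 11.28 m
Required I = P_cr·L_e²/(π²E) = 2.390×10^5 × 11.28² / (π² × 1.07×10^11) = 2.880×10^-5 m⁴
I_req = 2.880×10^7 mm⁴
Solid circle: I = πd⁴/64  ⇒  d = (64I/π)^(1/4) = (64×2.880×10^7/π)^(1/4) = 156 mm

d ≈ 156 mm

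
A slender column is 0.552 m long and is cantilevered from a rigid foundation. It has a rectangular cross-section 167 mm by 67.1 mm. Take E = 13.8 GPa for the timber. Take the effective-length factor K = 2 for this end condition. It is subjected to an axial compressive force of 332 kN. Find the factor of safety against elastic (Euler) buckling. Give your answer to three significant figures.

Buckling occurs about the weak axis: I_min = h·b³/12 with b = 67.1 mm (the shorter side).
I_min = 167×67.1³/12 = 4.204×10^6 mm⁴
I = 4.204×10^6 mm⁴ = 4.204×10^-6 m⁴
Effective length L_e = K·L = 2 × 0.552 = 1.104 m
P_cr = π²EI / L_e² = π² × 13.8×10⁹ × 4.204×10^-6 / 1.104² = 4.698×10^5 N
Factor of safety n = P_cr / P = 469.83 / 332 = 1.42

n ≈ 1.42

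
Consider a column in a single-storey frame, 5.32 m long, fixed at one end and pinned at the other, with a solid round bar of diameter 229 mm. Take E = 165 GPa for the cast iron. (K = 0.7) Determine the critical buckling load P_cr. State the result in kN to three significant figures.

P_cr ≈ 15900 kN

I = πd⁴/64 = π×229⁴/64 = 1.350×10^8 mm⁴
I = 1.350×10^8 mm⁴ = 1.350×10^-4 m⁴
Effective length L_e = K·L = 0.7 × 5.32 = 3.724 m
P_cr = π²EI / L_e² = π² × 165×10⁹ × 1.350×10^-4 / 3.724² = 1.585×10^7 N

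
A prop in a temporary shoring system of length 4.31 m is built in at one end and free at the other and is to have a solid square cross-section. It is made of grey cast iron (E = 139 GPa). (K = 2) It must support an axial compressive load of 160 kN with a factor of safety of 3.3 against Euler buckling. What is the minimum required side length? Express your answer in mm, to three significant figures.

Required P_cr = n·P = 3.3 × 160 = 528.0 kN
L_e = K·L = 2 × 4.31 = 8.620 m
Required I = P_cr·L_e²/(π²E) = 5.280×10^5 × 8.620² / (π² × 1.39×10^11) = 2.860×10^-5 m⁴
I_req = 2.860×10^7 mm⁴
Solid square: I = a⁴/12  ⇒  a = (12I)^(1/4) = (12×2.860×10^7)^(1/4) = 136 mm

a ≈ 136 mm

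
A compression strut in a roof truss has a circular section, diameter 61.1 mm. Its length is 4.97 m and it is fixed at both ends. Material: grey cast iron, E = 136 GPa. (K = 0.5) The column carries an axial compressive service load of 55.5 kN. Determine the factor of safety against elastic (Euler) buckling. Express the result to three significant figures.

n ≈ 2.68

I = πd⁴/64 = π×61.1⁴/64 = 6.841×10^5 mm⁴
I = 6.841×10^5 mm⁴ = 6.841×10^-7 m⁴
Effective length L_e = K·L = 0.5 × 4.97 = 2.485 m
P_cr = π²EI / L_e² = π² × 136×10⁹ × 6.841×10^-7 / 2.485² = 1.487×10^5 N
Factor of safety n = P_cr / P = 148.70 / 55.5 = 2.68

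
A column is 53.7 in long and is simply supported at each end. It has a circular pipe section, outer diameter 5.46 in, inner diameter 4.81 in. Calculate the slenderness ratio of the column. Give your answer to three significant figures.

d_o = 5.46 in, d_i = 4.81 in
I = π(d_o⁴ − d_i⁴)/64 = π(5.46⁴ − 4.810⁴)/64 = 17.35 in⁴
A = 5.243 in²;  r_min = √(I/A) = √(17.35/5.243) = 1.819 in
L_e = K·L = 1 × 53.7 = 53.70 in
λ = L_e / r_min = 53.700 / 1.819 = 29.5

λ ≈ 29.5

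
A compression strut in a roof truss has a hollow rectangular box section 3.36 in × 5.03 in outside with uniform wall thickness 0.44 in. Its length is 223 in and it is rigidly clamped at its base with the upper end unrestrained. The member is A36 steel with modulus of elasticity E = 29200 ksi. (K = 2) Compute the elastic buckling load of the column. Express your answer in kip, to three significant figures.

P_cr ≈ 15.4 kip

Inner dimensions: h_i = 5.03 − 2×0.44 = 4.150 in, b_i = 3.36 − 2×0.44 = 2.480 in
Weak-axis I_min = (h_o·b_o³ − h_i·b_i³)/12 with b_o = 3.36, b_i = 2.480 in (shorter outer/inner sides).
I_min = (5.03×3.36³ − 4.150×2.480³)/12 = 10.63 in⁴
Effective length L_e = K·L = 2 × 223 = 446.0 in
P_cr = π²EI / L_e² = π² × 29200×10³ × 10.63 / 446.0² = 1.539×10^4 lb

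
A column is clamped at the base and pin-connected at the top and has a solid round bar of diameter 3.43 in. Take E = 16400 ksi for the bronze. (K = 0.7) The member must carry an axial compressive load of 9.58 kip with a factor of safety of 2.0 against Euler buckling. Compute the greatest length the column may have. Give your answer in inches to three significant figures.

I = πd⁴/64 = π×3.43⁴/64 = 6.794 in⁴
Required critical load P_cr = n·P = 2.0 × 9.58 = 19.16 kip = 1.916×10^4 lb
From P_cr = π²EI/(K·L)²:  L = (1/K)·√(π²EI/P_cr) = (1/0.7)·√(π²×1.64×10^7×6.794/1.916×10^4)
L = 342 in

L_max ≈ 342 in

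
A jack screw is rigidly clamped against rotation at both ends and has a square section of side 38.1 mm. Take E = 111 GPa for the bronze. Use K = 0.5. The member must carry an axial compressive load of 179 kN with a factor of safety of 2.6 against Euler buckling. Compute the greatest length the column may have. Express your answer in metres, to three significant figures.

L_max ≈ 1.29 m

I = a⁴/12 = 38.1⁴/12 = 1.756×10^5 mm⁴
I = 1.756×10^-7 m⁴
Required critical load P_cr = n·P = 2.6 × 179 = 465.4 kN = 4.654×10^5 N
From P_cr = π²EI/(K·L)²:  L = (1/K)·√(π²EI/P_cr) = (1/0.5)·√(π²×1.11×10^11×1.756×10^-7/4.654×10^5)
L = 1.29 m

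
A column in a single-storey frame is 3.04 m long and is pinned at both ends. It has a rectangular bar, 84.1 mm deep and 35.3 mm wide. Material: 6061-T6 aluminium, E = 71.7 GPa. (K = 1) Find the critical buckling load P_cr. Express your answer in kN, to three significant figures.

Buckling occurs about the weak axis: I_min = h·b³/12 with b = 35.3 mm (the shorter side).
I_min = 84.1×35.3³/12 = 3.083×10^5 mm⁴
I = 3.083×10^5 mm⁴ = 3.083×10^-7 m⁴
Effective length L_e = K·L = 1 × 3.04 = 3.040 m
P_cr = π²EI / L_e² = π² × 71.7×10⁹ × 3.083×10^-7 / 3.040² = 2.361×10^4 N

P_cr ≈ 23.6 kN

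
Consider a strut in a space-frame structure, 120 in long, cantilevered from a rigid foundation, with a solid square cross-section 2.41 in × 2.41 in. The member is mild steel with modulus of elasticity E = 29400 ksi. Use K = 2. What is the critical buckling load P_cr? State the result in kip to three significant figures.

P_cr ≈ 14.2 kip

I = a⁴/12 = 2.41⁴/12 = 2.811 in⁴
Effective length L_e = K·L = 2 × 120 = 240.0 in
P_cr = π²EI / L_e² = π² × 29400×10³ × 2.811 / 240.0² = 1.416×10^4 lb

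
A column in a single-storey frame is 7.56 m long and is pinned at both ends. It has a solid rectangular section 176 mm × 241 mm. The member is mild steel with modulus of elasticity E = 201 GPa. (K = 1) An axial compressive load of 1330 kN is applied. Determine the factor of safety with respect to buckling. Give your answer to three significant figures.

Buckling occurs about the weak axis: I_min = h·b³/12 with b = 176 mm (the shorter side).
I_min = 241×176³/12 = 1.095×10^8 mm⁴
I = 1.095×10^8 mm⁴ = 1.095×10^-4 m⁴
Effective length L_e = K·L = 1 × 7.56 = 7.560 m
P_cr = π²EI / L_e² = π² × 201×10⁹ × 1.095×10^-4 / 7.560² = 3.800×10^6 N
Factor of safety n = P_cr / P = 3800.4 / 1330 = 2.86

n ≈ 2.86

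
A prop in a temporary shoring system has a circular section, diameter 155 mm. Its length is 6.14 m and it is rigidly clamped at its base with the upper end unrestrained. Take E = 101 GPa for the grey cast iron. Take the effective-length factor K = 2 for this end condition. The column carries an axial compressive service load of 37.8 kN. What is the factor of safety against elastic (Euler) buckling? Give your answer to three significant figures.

n ≈ 4.95

I = πd⁴/64 = π×155⁴/64 = 2.833×10^7 mm⁴
I = 2.833×10^7 mm⁴ = 2.833×10^-5 m⁴
Effective length L_e = K·L = 2 × 6.14 = 12.28 m
P_cr = π²EI / L_e² = π² × 101×10⁹ × 2.833×10^-5 / 12.28² = 1.873×10^5 N
Factor of safety n = P_cr / P = 187.29 / 37.8 = 4.95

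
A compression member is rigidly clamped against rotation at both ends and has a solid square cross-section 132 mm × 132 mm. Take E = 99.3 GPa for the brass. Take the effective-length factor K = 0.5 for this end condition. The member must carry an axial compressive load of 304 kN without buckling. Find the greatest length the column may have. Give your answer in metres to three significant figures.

L_max ≈ 18.1 m

I = a⁴/12 = 132⁴/12 = 2.530×10^7 mm⁴
I = 2.530×10^-5 m⁴
At the buckling limit P_cr = P = 3.040×10^5 N
From P_cr = π²EI/(K·L)²:  L = (1/K)·√(π²EI/P_cr) = (1/0.5)·√(π²×9.93×10^10×2.530×10^-5/3.040×10^5)
L = 18.1 m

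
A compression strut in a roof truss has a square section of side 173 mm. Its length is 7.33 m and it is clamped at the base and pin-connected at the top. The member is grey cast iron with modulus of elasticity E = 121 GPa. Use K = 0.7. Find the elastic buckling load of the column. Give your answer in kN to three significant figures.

P_cr ≈ 3390 kN

I = a⁴/12 = 173⁴/12 = 7.465×10^7 mm⁴
I = 7.465×10^7 mm⁴ = 7.465×10^-5 m⁴
Effective length L_e = K·L = 0.7 × 7.33 = 5.131 m
P_cr = π²EI / L_e² = π² × 121×10⁹ × 7.465×10^-5 / 5.131² = 3.386×10^6 N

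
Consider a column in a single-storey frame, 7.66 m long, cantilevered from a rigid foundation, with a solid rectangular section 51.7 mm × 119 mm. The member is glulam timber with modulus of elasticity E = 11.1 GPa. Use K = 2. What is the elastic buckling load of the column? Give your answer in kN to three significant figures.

Buckling occurs about the weak axis: I_min = h·b³/12 with b = 51.7 mm (the shorter side).
I_min = 119×51.7³/12 = 1.370×10^6 mm⁴
I = 1.370×10^6 mm⁴ = 1.370×10^-6 m⁴
Effective length L_e = K·L = 2 × 7.66 = 15.32 m
P_cr = π²EI / L_e² = π² × 11.1×10⁹ × 1.370×10^-6 / 15.32² = 639.7 N

P_cr ≈ 0.640 kN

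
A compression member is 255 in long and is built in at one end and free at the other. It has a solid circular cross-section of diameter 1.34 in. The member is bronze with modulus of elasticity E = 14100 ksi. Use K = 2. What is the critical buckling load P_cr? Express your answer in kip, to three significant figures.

P_cr ≈ 0.0847 kip

I = πd⁴/64 = π×1.34⁴/64 = 0.1583 in⁴
Effective length L_e = K·L = 2 × 255 = 510.0 in
P_cr = π²EI / L_e² = π² × 14100×10³ × 0.1583 / 510.0² = 84.68 lb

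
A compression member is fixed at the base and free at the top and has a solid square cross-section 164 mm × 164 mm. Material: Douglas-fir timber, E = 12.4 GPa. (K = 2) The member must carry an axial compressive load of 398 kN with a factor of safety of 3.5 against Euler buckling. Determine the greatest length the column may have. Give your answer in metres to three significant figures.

I = a⁴/12 = 164⁴/12 = 6.028×10^7 mm⁴
I = 6.028×10^-5 m⁴
Required critical load P_cr = n·P = 3.5 × 398 = 1393 kN = 1.393×10^6 N
From P_cr = π²EI/(K·L)²:  L = (1/K)·√(π²EI/P_cr) = (1/2)·√(π²×1.24×10^10×6.028×10^-5/1.393×10^6)
L = 1.15 m

L_max ≈ 1.15 m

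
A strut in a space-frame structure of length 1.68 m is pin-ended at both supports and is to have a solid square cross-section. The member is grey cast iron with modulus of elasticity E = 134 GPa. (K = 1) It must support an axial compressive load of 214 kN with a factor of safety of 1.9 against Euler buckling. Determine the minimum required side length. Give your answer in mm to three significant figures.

Required P_cr = n·P = 1.9 × 214 = 406.6 kN
L_e = K·L = 1 × 1.68 = 1.680 m
Required I = P_cr·L_e²/(π²E) = 4.066×10^5 × 1.680² / (π² × 1.34×10^11) = 8.677×10^-7 m⁴
I_req = 8.677×10^5 mm⁴
Solid square: I = a⁴/12  ⇒  a = (12I)^(1/4) = (12×8.677×10^5)^(1/4) = 56.8 mm

a ≈ 56.8 mm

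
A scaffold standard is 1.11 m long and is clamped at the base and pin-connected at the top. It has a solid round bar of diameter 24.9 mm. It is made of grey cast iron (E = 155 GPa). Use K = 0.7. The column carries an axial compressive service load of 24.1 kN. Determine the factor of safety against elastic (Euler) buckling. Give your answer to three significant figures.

I = πd⁴/64 = π×24.9⁴/64 = 1.887×10^4 mm⁴
I = 1.887×10^4 mm⁴ = 1.887×10^-8 m⁴
Effective length L_e = K·L = 0.7 × 1.11 = 0.7770 m
P_cr = π²EI / L_e² = π² × 155×10⁹ × 1.887×10^-8 / 0.7770² = 4.781×10^4 N
Factor of safety n = P_cr / P = 47.814 / 24.1 = 1.98

n ≈ 1.98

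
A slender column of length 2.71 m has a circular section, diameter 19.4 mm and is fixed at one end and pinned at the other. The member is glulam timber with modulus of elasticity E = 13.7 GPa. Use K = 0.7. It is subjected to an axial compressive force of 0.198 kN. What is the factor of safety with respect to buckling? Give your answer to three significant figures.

I = πd⁴/64 = π×19.4⁴/64 = 6.953×10^3 mm⁴
I = 6.953×10^3 mm⁴ = 6.953×10^-9 m⁴
Effective length L_e = K·L = 0.7 × 2.71 = 1.897 m
P_cr = π²EI / L_e² = π² × 13.7×10⁹ × 6.953×10^-9 / 1.897² = 261.3 N
Factor of safety n = P_cr / P = 0.26125 / 0.198 = 1.32

n ≈ 1.32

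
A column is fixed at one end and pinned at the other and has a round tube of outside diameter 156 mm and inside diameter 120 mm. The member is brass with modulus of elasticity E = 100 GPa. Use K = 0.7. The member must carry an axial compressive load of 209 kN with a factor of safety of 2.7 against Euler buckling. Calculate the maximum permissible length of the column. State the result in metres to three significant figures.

d_o = 156 mm, d_i = 120 mm
I = π(d_o⁴ − d_i⁴)/64 = π(156⁴ − 120.0⁴)/64 = 1.889×10^7 mm⁴
I = 1.889×10^-5 m⁴
Required critical load P_cr = n·P = 2.7 × 209 = 564.3 kN = 5.643×10^5 N
From P_cr = π²EI/(K·L)²:  L = (1/K)·√(π²EI/P_cr) = (1/0.7)·√(π²×1.00×10^11×1.889×10^-5/5.643×10^5)
L = 8.21 m

L_max ≈ 8.21 m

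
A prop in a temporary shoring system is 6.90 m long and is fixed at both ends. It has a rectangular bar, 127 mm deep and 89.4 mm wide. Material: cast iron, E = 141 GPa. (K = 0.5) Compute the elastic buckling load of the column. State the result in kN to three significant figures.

P_cr ≈ 884 kN

Buckling occurs about the weak axis: I_min = h·b³/12 with b = 89.4 mm (the shorter side).
I_min = 127×89.4³/12 = 7.562×10^6 mm⁴
I = 7.562×10^6 mm⁴ = 7.562×10^-6 m⁴
Effective length L_e = K·L = 0.5 × 6.90 = 3.450 m
P_cr = π²EI / L_e² = π² × 141×10⁹ × 7.562×10^-6 / 3.450² = 8.841×10^5 N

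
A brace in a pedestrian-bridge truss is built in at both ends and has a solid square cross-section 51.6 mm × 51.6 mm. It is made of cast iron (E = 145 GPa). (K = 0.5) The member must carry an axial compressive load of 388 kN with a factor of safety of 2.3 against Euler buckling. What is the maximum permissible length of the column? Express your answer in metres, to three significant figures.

L_max ≈ 1.95 m

I = a⁴/12 = 51.6⁴/12 = 5.908×10^5 mm⁴
I = 5.908×10^-7 m⁴
Required critical load P_cr = n·P = 2.3 × 388 = 892.4 kN = 8.924×10^5 N
From P_cr = π²EI/(K·L)²:  L = (1/K)·√(π²EI/P_cr) = (1/0.5)·√(π²×1.45×10^11×5.908×10^-7/8.924×10^5)
L = 1.95 m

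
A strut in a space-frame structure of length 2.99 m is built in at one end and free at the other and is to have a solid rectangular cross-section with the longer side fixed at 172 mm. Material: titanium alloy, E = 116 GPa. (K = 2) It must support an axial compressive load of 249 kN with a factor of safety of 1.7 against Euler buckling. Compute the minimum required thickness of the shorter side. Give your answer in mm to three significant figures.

Required P_cr = n·P = 1.7 × 249 = 423.3 kN
L_e = K·L = 2 × 2.99 = 5.980 m
Required I = P_cr·L_e²/(π²E) = 4.233×10^5 × 5.980² / (π² × 1.16×10^11) = 1.322×10^-5 m⁴
I_req = 1.322×10^7 mm⁴
Rectangle, weak axis: I_min = h·b³/12 with h = 172 mm fixed  ⇒  b = (12I/h)^(1/3) = 97.3 mm

b ≈ 97.3 mm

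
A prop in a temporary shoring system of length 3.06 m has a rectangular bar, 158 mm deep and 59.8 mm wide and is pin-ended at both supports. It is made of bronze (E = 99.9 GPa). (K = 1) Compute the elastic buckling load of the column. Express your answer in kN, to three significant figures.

Buckling occurs about the weak axis: I_min = h·b³/12 with b = 59.8 mm (the shorter side).
I_min = 158×59.8³/12 = 2.816×10^6 mm⁴
I = 2.816×10^6 mm⁴ = 2.816×10^-6 m⁴
Effective length L_e = K·L = 1 × 3.06 = 3.060 m
P_cr = π²EI / L_e² = π² × 99.9×10⁹ × 2.816×10^-6 / 3.060² = 2.965×10^5 N

P_cr ≈ 296 kN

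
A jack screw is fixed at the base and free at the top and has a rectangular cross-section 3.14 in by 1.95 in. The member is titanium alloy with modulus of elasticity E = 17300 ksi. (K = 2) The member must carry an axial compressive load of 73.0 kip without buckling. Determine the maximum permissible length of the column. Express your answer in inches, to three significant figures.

L_max ≈ 33.7 in

Buckling occurs about the weak axis: I_min = h·b³/12 with b = 1.95 in (the shorter side).
I_min = 3.14×1.95³/12 = 1.940 in⁴
At the buckling limit P_cr = P = 7.300×10^4 lb
From P_cr = π²EI/(K·L)²:  L = (1/K)·√(π²EI/P_cr) = (1/2)·√(π²×1.73×10^7×1.940/7.300×10^4)
L = 33.7 in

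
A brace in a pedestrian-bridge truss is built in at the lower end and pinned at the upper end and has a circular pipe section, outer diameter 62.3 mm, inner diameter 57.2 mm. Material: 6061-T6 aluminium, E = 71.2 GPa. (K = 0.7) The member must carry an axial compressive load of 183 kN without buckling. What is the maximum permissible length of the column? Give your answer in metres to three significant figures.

d_o = 62.3 mm, d_i = 57.2 mm
I = π(d_o⁴ − d_i⁴)/64 = π(62.3⁴ − 57.20⁴)/64 = 2.140×10^5 mm⁴
I = 2.140×10^-7 m⁴
At the buckling limit P_cr = P = 1.830×10^5 N
From P_cr = π²EI/(K·L)²:  L = (1/K)·√(π²EI/P_cr) = (1/0.7)·√(π²×7.12×10^10×2.140×10^-7/1.830×10^5)
L = 1.29 m

L_max ≈ 1.29 m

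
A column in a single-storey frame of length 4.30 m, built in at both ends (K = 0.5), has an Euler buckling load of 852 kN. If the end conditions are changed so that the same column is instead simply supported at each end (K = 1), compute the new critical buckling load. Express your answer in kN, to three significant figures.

P_cr ≈ 213 kN

P_cr ∝ 1/K², so P_cr,new = P_cr,old × (K_old/K_new)² = 852 × (0.5/1)²
= 852 × 0.2500 = 213 kN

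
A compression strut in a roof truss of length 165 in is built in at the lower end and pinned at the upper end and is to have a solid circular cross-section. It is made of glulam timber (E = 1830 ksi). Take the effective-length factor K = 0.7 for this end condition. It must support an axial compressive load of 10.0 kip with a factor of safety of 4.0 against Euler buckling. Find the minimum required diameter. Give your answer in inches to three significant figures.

Required P_cr = n·P = 4.0 × 10.0 = 40.00 kip
L_e = K·L = 0.7 × 165 = 115.5 in
Required I = P_cr·L_e²/(π²E) = 4.000×10^4 × 115.5² / (π² × 1.83×10^6) = 29.54 in⁴
Solid circle: I = πd⁴/64  ⇒  d = (64I/π)^(1/4) = (64×29.54/π)^(1/4) = 4.95 in

d ≈ 4.95 in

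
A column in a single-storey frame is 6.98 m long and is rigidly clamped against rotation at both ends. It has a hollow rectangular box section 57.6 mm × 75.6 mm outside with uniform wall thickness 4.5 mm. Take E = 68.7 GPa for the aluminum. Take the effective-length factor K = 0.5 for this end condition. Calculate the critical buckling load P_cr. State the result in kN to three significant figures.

P_cr ≈ 31.6 kN

Inner dimensions: h_i = 75.6 − 2×4.5 = 66.60 mm, b_i = 57.6 − 2×4.5 = 48.60 mm
Weak-axis I_min = (h_o·b_o³ − h_i·b_i³)/12 with b_o = 57.6, b_i = 48.60 mm (shorter outer/inner sides).
I_min = (75.6×57.6³ − 66.60×48.60³)/12 = 5.669×10^5 mm⁴
I = 5.669×10^5 mm⁴ = 5.669×10^-7 m⁴
Effective length L_e = K·L = 0.5 × 6.98 = 3.490 m
P_cr = π²EI / L_e² = π² × 68.7×10⁹ × 5.669×10^-7 / 3.490² = 3.156×10^4 N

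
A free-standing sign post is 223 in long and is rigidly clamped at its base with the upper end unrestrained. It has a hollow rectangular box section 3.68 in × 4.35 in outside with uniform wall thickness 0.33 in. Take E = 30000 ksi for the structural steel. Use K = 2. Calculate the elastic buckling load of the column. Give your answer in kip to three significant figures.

P_cr ≈ 14.3 kip

Inner dimensions: h_i = 4.35 − 2×0.33 = 3.690 in, b_i = 3.68 − 2×0.33 = 3.020 in
Weak-axis I_min = (h_o·b_o³ − h_i·b_i³)/12 with b_o = 3.68, b_i = 3.020 in (shorter outer/inner sides).
I_min = (4.35×3.68³ − 3.690×3.020³)/12 = 9.596 in⁴
Effective length L_e = K·L = 2 × 223 = 446.0 in
P_cr = π²EI / L_e² = π² × 30000×10³ × 9.596 / 446.0² = 1.428×10^4 lb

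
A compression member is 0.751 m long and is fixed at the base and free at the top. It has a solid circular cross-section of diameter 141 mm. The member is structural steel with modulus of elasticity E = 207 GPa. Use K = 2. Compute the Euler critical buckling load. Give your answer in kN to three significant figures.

P_cr ≈ 17600 kN

I = πd⁴/64 = π×141⁴/64 = 1.940×10^7 mm⁴
I = 1.940×10^7 mm⁴ = 1.940×10^-5 m⁴
Effective length L_e = K·L = 2 × 0.751 = 1.502 m
P_cr = π²EI / L_e² = π² × 207×10⁹ × 1.940×10^-5 / 1.502² = 1.757×10^7 N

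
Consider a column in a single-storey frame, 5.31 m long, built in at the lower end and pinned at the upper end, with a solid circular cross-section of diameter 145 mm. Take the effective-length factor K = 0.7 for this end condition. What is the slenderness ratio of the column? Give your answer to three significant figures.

λ ≈ 103

I = πd⁴/64 = π×145⁴/64 = 2.170×10^7 mm⁴
A = 1.651×10^4 mm²;  r_min = √(I/A) = √(2.170×10^7/1.651×10^4) = 36.25 mm
L_e = K·L = 0.7 × 5.31 m = 3.717 m = 3717.0 mm
λ = L_e / r_min = 3717.0 / 36.25 = 103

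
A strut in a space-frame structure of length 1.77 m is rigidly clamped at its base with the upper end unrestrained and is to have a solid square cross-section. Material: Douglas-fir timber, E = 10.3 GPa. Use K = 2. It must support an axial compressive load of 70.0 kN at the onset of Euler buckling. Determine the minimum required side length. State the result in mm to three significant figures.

L_e = K·L = 2 × 1.77 = 3.540 m
Required I = P_cr·L_e²/(π²E) = 7.000×10^4 × 3.540² / (π² × 1.03×10^10) = 8.629×10^-6 m⁴
I_req = 8.629×10^6 mm⁴
Solid square: I = a⁴/12  ⇒  a = (12I)^(1/4) = (12×8.629×10^6)^(1/4) = 101 mm

a ≈ 101 mm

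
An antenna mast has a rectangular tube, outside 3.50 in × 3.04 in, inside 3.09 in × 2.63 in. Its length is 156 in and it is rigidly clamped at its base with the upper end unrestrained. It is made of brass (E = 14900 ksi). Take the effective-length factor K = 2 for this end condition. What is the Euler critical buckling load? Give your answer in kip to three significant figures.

P_cr ≈ 5.30 kip

Weak-axis I_min = (h_o·b_o³ − h_i·b_i³)/12 with b_o = 3.04, b_i = 2.630 in (shorter outer/inner sides).
I_min = (3.50×3.04³ − 3.090×2.630³)/12 = 3.510 in⁴
Effective length L_e = K·L = 2 × 156 = 312.0 in
P_cr = π²EI / L_e² = π² × 14900×10³ × 3.510 / 312.0² = 5.302×10^3 lb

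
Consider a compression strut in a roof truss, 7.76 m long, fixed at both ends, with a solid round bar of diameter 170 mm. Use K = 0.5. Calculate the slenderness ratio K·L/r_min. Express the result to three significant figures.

For a solid circle r = d/4 = 170/4 = 42.50 mm
L_e = K·L = 0.5 × 7.76 m = 3.880 m = 3880.0 mm
λ = L_e / r_min = 3880.0 / 42.50 = 91.3

λ ≈ 91.3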